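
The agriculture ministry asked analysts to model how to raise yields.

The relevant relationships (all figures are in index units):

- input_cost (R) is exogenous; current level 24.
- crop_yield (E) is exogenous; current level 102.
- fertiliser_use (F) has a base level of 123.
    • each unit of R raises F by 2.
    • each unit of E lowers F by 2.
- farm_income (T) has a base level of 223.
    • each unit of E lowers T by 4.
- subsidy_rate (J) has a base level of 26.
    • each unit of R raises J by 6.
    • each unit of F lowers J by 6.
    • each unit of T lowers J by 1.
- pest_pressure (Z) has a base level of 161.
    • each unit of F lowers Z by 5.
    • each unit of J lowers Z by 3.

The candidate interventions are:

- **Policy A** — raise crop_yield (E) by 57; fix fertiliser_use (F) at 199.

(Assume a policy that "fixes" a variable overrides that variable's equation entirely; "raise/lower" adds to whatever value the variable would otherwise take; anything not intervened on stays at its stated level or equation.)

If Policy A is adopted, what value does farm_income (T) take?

-413

Policy A (E + 57, F := 199):
  E = 102 + 57 = 159
  T = 223 − 4·159 = -413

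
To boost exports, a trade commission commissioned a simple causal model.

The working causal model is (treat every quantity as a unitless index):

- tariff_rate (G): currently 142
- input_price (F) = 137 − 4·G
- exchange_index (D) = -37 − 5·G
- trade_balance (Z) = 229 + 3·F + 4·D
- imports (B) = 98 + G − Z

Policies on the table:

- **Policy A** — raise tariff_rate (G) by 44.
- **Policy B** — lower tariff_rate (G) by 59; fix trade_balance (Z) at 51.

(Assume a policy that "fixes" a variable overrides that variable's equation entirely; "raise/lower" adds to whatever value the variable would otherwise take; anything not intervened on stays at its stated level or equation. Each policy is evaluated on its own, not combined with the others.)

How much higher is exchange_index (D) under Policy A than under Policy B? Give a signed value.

-515

Policy A (G + 44):
  G = 142 + 44 = 186
  D = -37 − 5·186 = -967
Policy B (G − 59, Z := 51):
  G = 142 − 59 = 83
  D = -37 − 5·83 = -452
D: -967 − (-452) = -515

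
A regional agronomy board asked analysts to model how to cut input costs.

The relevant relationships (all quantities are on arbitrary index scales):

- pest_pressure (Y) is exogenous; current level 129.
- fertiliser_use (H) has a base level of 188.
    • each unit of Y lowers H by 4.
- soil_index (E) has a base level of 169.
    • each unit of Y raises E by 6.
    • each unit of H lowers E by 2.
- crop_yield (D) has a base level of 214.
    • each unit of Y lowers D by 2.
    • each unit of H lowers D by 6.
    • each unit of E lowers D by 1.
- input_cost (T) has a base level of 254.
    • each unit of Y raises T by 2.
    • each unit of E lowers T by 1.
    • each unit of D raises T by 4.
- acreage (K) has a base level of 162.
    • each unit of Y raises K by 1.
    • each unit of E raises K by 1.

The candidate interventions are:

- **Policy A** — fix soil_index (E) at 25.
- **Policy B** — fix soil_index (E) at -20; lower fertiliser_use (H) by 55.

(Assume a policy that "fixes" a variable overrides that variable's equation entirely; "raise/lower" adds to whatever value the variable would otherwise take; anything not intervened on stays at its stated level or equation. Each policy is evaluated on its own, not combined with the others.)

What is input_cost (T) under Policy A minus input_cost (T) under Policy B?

Policy A (E := 25):
  Y = 129
  H = 188 − 4·129 = -328
  E = 25
  D = 214 − 2·129 − 6·(-328) − 25 = 1899
  T = 254 + 2·129 − 25 + 4·1899 = 8083
Policy B (E := -20, H − 55):
  Y = 129
  H = 188 − 4·129 (−55 from intervention) = -383
  E = -20
  D = 214 − 2·129 − 6·(-383) − (-20) = 2274
  T = 254 + 2·129 − (-20) + 4·2274 = 9628
T: 8083 − 9628 = -1545

-1545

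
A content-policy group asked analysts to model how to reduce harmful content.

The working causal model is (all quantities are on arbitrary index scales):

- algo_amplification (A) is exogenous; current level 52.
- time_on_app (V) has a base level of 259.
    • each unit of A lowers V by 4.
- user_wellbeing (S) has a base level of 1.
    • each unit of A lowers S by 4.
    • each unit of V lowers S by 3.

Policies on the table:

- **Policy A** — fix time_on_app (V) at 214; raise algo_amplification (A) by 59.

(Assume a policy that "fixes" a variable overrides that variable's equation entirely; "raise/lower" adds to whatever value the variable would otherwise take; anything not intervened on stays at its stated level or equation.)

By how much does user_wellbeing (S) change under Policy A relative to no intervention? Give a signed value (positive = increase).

-725

Baseline:
  A = 52
  V = 259 − 4·52 = 51
  S = 1 − 4·52 − 3·51 = -360
Policy A (V := 214, A + 59):
  A = 52 + 59 = 111
  V = 214
  S = 1 − 4·111 − 3·214 = -1085
Change in S: -1085 − (-360) = -725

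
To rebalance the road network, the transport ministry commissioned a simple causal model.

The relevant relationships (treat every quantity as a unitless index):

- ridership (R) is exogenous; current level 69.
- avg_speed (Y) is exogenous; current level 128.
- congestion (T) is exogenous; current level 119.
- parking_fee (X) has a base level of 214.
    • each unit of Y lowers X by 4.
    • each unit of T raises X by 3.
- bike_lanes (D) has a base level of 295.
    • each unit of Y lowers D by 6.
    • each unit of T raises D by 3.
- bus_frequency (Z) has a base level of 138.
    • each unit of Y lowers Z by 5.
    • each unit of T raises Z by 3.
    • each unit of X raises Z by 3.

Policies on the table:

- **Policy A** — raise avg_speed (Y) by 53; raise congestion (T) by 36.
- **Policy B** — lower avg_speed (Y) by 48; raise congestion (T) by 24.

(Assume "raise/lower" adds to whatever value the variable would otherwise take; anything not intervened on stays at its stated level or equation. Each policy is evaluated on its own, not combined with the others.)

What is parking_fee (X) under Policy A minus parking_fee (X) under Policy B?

-368

Policy A (Y + 53, T + 36):
  Y = 128 + 53 = 181
  T = 119 + 36 = 155
  X = 214 − 4·181 + 3·155 = -45
Policy B (Y − 48, T + 24):
  Y = 128 − 48 = 80
  T = 119 + 24 = 143
  X = 214 − 4·80 + 3·143 = 323
X: -45 − 323 = -368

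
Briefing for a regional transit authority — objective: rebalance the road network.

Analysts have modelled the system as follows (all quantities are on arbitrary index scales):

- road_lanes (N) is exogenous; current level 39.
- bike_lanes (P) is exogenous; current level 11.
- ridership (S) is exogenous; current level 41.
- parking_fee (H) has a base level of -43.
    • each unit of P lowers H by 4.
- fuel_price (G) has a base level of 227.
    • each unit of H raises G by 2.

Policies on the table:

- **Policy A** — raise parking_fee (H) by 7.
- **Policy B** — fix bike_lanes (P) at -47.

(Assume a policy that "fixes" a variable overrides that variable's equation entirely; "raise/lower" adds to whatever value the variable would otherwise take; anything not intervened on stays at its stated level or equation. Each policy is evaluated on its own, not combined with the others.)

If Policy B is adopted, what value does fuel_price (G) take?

517

Policy B (P := -47):
  P = -47
  H = -43 − 4·(-47) = 145
  G = 227 + 2·145 = 517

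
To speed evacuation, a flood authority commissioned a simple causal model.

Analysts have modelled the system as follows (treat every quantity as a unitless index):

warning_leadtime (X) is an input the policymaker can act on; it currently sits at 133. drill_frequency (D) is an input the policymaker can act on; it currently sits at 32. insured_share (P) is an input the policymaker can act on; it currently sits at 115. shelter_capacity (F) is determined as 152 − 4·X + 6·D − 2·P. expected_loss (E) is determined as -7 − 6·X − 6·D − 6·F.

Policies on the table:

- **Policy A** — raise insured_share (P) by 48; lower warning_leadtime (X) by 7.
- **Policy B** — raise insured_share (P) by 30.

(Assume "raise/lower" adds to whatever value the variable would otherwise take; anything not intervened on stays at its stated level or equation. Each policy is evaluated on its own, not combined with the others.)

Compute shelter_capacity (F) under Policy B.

Policy B (P + 30):
  X = 133
  D = 32
  P = 115 + 30 = 145
  F = 152 − 4·133 + 6·32 − 2·145 = -478

-478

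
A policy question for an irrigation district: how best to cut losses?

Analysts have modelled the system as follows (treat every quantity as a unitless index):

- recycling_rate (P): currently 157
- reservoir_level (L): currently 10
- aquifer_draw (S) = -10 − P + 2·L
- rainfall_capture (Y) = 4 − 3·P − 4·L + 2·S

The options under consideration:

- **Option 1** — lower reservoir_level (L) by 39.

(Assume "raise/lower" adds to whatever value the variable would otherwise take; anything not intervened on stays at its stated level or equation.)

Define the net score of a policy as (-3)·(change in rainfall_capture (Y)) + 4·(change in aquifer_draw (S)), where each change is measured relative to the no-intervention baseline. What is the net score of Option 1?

Baseline:
  P = 157
  L = 10
  S = -10 − 157 + 2·10 = -147
  Y = 4 − 3·157 − 4·10 + 2·(-147) = -801
Option 1 (L − 39):
  P = 157
  L = 10 − 39 = -29
  S = -10 − 157 + 2·(-29) = -225
  Y = 4 − 3·157 − 4·(-29) + 2·(-225) = -801
ΔY = -801 − (-801) = 0; ΔS = -225 − (-147) = -78
Score = (-3)·0 + 4·(-78) = -312

-312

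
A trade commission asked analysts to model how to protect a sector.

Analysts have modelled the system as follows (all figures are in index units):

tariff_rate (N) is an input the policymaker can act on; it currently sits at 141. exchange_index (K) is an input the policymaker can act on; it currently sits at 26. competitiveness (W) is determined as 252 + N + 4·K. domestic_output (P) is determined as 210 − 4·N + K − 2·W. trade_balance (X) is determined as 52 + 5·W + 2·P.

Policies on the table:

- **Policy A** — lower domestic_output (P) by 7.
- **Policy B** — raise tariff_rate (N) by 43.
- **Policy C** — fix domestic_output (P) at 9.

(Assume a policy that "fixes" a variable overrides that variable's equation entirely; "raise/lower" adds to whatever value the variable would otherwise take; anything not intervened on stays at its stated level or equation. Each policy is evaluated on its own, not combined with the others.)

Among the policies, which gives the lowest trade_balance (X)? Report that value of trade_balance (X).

-408

Policy A (P − 7):
  N = 141
  K = 26
  W = 252 + 141 + 4·26 = 497
  P = 210 − 4·141 + 26 − 2·497 (−7 from intervention) = -1329
  X = 52 + 5·497 + 2·(-1329) = -121
Policy B (N + 43):
  N = 141 + 43 = 184
  K = 26
  W = 252 + 184 + 4·26 = 540
  P = 210 − 4·184 + 26 − 2·540 = -1580
  X = 52 + 5·540 + 2·(-1580) = -408
Policy C (P := 9):
  N = 141
  K = 26
  W = 252 + 141 + 4·26 = 497
  P = 9
  X = 52 + 5·497 + 2·9 = 2555
Comparing — Policy A: X=-121, Policy B: X=-408, Policy C: X=2555. Lowest is -408 (Policy B).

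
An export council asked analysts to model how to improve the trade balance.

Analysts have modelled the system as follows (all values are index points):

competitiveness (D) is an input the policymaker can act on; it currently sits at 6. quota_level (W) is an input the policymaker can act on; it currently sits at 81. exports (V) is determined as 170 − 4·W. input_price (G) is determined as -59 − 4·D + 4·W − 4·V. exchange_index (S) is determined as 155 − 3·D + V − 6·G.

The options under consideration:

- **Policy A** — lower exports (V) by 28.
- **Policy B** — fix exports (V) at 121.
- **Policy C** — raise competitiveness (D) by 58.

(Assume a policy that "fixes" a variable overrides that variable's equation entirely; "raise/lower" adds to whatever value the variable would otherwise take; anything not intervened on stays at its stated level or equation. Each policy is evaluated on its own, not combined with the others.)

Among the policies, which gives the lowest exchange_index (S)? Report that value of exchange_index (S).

-5859

Policy A (V − 28):
  D = 6
  W = 81
  V = 170 − 4·81 (−28 from intervention) = -182
  G = -59 − 4·6 + 4·81 − 4·(-182) = 969
  S = 155 − 3·6 + (-182) − 6·969 = -5859
Policy B (V := 121):
  D = 6
  W = 81
  V = 121
  G = -59 − 4·6 + 4·81 − 4·121 = -243
  S = 155 − 3·6 + 121 − 6·(-243) = 1716
Policy C (D + 58):
  D = 6 + 58 = 64
  W = 81
  V = 170 − 4·81 = -154
  G = -59 − 4·64 + 4·81 − 4·(-154) = 625
  S = 155 − 3·64 + (-154) − 6·625 = -3941
Comparing — Policy A: S=-5859, Policy B: S=1716, Policy C: S=-3941. Lowest is -5859 (Policy A).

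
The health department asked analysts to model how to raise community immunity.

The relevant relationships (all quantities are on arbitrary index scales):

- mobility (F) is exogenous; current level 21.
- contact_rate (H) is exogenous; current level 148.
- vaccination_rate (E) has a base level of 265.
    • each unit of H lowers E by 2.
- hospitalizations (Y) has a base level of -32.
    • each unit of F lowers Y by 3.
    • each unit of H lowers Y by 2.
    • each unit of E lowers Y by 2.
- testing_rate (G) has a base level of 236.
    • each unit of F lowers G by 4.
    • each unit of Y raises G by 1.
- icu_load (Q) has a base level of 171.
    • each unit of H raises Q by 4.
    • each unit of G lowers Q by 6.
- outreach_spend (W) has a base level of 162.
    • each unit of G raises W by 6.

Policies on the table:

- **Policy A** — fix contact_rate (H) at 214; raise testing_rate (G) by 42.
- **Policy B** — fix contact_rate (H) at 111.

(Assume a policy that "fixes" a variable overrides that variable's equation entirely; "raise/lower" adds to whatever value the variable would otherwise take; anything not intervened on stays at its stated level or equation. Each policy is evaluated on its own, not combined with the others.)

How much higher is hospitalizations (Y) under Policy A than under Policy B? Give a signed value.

206

Policy A (H := 214, G + 42):
  F = 21
  H = 214
  E = 265 − 2·214 = -163
  Y = -32 − 3·21 − 2·214 − 2·(-163) = -197
Policy B (H := 111):
  F = 21
  H = 111
  E = 265 − 2·111 = 43
  Y = -32 − 3·21 − 2·111 − 2·43 = -403
Y: -197 − (-403) = 206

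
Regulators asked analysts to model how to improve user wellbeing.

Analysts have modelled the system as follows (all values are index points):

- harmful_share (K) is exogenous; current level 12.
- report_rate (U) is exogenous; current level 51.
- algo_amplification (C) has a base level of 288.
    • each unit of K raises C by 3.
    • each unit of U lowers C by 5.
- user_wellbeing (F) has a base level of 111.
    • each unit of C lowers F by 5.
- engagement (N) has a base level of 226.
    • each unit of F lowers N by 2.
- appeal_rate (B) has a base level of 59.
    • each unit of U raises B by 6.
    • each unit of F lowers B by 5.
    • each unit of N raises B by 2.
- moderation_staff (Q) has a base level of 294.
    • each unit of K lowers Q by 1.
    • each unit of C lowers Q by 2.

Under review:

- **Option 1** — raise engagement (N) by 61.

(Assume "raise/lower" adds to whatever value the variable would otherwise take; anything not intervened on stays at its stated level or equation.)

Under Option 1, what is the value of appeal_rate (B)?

Option 1 (N + 61):
  K = 12
  U = 51
  C = 288 + 3·12 − 5·51 = 69
  F = 111 − 5·69 = -234
  N = 226 − 2·(-234) (+61 from intervention) = 755
  B = 59 + 6·51 − 5·(-234) + 2·755 = 3045

3045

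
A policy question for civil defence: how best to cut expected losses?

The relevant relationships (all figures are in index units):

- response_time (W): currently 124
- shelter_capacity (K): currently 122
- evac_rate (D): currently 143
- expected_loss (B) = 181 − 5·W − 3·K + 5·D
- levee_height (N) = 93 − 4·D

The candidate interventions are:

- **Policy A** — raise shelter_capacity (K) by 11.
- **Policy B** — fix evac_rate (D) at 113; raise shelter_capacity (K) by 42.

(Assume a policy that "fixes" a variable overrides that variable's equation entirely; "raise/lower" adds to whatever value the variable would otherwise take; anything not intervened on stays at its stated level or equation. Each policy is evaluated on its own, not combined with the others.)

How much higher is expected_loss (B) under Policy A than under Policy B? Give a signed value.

243

Policy A (K + 11):
  W = 124
  K = 122 + 11 = 133
  D = 143
  B = 181 − 5·124 − 3·133 + 5·143 = -123
Policy B (D := 113, K + 42):
  W = 124
  K = 122 + 42 = 164
  D = 113
  B = 181 − 5·124 − 3·164 + 5·113 = -366
B: -123 − (-366) = 243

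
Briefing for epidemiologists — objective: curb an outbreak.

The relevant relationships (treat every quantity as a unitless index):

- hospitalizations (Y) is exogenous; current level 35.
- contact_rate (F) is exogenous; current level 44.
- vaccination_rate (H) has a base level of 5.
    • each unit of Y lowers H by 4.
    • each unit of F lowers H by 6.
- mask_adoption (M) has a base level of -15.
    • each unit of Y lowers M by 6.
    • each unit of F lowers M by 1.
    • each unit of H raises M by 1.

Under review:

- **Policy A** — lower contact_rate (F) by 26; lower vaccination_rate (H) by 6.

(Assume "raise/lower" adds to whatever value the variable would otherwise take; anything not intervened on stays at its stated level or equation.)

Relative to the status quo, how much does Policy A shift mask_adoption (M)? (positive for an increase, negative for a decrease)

176

Baseline:
  Y = 35
  F = 44
  H = 5 − 4·35 − 6·44 = -399
  M = -15 − 6·35 − 44 + (-399) = -668
Policy A (F − 26, H − 6):
  Y = 35
  F = 44 − 26 = 18
  H = 5 − 4·35 − 6·18 (−6 from intervention) = -249
  M = -15 − 6·35 − 18 + (-249) = -492
Change in M: -492 − (-668) = 176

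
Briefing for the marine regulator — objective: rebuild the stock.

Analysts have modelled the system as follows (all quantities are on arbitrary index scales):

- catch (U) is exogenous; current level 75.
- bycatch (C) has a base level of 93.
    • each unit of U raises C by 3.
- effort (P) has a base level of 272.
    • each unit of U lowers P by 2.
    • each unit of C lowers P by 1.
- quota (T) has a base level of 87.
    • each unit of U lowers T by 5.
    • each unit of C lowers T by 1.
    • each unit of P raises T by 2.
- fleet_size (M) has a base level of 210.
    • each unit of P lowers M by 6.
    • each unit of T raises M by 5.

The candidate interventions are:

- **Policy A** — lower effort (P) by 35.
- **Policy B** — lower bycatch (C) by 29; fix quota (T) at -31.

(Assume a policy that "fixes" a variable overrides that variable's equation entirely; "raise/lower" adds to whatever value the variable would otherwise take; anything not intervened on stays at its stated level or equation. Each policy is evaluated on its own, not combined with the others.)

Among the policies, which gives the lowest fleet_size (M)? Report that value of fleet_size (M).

-3744

Policy A (P − 35):
  U = 75
  C = 93 + 3·75 = 318
  P = 272 − 2·75 − 318 (−35 from intervention) = -231
  T = 87 − 5·75 − 318 + 2·(-231) = -1068
  M = 210 − 6·(-231) + 5·(-1068) = -3744
Policy B (C − 29, T := -31):
  U = 75
  C = 93 + 3·75 (−29 from intervention) = 289
  P = 272 − 2·75 − 289 = -167
  T = -31
  M = 210 − 6·(-167) + 5·(-31) = 1057
Comparing — Policy A: M=-3744, Policy B: M=1057. Lowest is -3744 (Policy A).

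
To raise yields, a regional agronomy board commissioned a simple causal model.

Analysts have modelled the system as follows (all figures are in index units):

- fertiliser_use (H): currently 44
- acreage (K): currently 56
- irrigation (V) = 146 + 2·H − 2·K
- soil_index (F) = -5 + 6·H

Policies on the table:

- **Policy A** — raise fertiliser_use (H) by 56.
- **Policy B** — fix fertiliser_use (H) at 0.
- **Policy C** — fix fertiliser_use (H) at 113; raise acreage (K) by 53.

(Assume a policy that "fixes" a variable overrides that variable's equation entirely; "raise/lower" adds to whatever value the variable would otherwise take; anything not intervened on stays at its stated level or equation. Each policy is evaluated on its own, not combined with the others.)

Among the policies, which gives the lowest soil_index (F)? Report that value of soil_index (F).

-5

Policy A (H + 56):
  H = 44 + 56 = 100
  F = -5 + 6·100 = 595
Policy B (H := 0):
  H = 0
  F = -5 + 6·0 = -5
Policy C (H := 113, K + 53):
  H = 113
  F = -5 + 6·113 = 673
Comparing — Policy A: F=595, Policy B: F=-5, Policy C: F=673. Lowest is -5 (Policy B).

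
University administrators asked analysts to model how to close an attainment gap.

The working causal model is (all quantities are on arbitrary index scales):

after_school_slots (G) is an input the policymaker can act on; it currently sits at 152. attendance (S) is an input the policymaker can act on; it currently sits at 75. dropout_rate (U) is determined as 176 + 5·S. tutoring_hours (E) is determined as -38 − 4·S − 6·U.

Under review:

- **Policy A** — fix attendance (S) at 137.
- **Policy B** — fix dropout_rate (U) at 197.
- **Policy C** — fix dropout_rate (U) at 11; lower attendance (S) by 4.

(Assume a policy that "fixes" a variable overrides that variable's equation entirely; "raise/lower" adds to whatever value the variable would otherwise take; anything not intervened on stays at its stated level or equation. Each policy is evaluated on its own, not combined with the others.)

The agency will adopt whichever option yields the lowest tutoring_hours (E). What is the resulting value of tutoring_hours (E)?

Policy A (S := 137):
  S = 137
  U = 176 + 5·137 = 861
  E = -38 − 4·137 − 6·861 = -5752
Policy B (U := 197):
  S = 75
  U = 197
  E = -38 − 4·75 − 6·197 = -1520
Policy C (U := 11, S − 4):
  S = 75 − 4 = 71
  U = 11
  E = -38 − 4·71 − 6·11 = -388
Comparing — Policy A: E=-5752, Policy B: E=-1520, Policy C: E=-388. Lowest is -5752 (Policy A).

-5752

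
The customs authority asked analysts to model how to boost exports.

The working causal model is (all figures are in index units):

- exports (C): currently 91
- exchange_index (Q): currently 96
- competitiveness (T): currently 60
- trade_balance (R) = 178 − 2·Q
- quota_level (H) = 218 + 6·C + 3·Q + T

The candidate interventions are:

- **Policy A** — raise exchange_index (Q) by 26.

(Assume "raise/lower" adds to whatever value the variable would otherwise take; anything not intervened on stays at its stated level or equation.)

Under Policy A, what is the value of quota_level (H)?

1190

Policy A (Q + 26):
  C = 91
  Q = 96 + 26 = 122
  T = 60
  H = 218 + 6·91 + 3·122 + 60 = 1190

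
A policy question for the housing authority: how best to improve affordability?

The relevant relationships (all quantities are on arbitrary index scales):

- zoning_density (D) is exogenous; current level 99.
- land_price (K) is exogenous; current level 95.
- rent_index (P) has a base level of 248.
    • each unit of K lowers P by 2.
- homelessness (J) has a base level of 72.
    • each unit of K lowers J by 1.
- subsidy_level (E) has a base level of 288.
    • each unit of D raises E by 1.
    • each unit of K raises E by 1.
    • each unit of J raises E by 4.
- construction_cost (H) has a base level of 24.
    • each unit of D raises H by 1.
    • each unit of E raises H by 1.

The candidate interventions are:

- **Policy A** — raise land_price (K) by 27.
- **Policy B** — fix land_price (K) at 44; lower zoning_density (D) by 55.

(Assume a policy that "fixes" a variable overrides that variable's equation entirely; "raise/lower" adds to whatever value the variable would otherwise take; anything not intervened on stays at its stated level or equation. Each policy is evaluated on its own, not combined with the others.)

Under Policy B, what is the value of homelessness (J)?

28

Policy B (K := 44, D − 55):
  K = 44
  J = 72 − 44 = 28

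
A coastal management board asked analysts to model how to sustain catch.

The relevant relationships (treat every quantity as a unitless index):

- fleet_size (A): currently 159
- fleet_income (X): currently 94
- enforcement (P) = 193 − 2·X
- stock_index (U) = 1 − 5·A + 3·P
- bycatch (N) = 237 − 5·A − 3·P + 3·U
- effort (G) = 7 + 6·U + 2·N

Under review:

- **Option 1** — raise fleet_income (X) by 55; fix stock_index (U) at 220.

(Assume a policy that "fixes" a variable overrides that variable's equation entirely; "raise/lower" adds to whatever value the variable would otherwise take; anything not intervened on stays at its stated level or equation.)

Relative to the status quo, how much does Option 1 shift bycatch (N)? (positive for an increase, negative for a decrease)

Baseline:
  A = 159
  X = 94
  P = 193 − 2·94 = 5
  U = 1 − 5·159 + 3·5 = -779
  N = 237 − 5·159 − 3·5 + 3·(-779) = -2910
Option 1 (X + 55, U := 220):
  A = 159
  X = 94 + 55 = 149
  P = 193 − 2·149 = -105
  U = 220
  N = 237 − 5·159 − 3·(-105) + 3·220 = 417
Change in N: 417 − (-2910) = 3327

3327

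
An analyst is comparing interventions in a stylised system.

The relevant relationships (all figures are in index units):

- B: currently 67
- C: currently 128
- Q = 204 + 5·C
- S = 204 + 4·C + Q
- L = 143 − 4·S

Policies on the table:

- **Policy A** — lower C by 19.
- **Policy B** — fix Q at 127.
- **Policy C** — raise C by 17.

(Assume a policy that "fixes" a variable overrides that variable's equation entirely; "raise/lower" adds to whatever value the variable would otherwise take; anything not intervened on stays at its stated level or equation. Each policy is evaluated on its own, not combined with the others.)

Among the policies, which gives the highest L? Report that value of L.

-3229

Policy A (C − 19):
  C = 128 − 19 = 109
  Q = 204 + 5·109 = 749
  S = 204 + 4·109 + 749 = 1389
  L = 143 − 4·1389 = -5413
Policy B (Q := 127):
  C = 128
  Q = 127
  S = 204 + 4·128 + 127 = 843
  L = 143 − 4·843 = -3229
Policy C (C + 17):
  C = 128 + 17 = 145
  Q = 204 + 5·145 = 929
  S = 204 + 4·145 + 929 = 1713
  L = 143 − 4·1713 = -6709
Comparing — Policy A: L=-5413, Policy B: L=-3229, Policy C: L=-6709. Highest is -3229 (Policy B).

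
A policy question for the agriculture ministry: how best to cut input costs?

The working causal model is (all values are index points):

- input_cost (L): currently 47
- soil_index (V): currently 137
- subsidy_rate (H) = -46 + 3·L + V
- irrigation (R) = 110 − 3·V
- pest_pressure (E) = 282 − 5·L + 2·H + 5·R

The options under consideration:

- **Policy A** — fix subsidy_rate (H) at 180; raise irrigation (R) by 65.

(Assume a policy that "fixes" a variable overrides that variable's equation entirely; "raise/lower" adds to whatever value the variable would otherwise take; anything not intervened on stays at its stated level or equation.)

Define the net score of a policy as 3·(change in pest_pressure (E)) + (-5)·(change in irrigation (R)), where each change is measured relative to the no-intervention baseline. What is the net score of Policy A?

Baseline:
  L = 47
  V = 137
  H = -46 + 3·47 + 137 = 232
  R = 110 − 3·137 = -301
  E = 282 − 5·47 + 2·232 + 5·(-301) = -994
Policy A (H := 180, R + 65):
  L = 47
  V = 137
  H = 180
  R = 110 − 3·137 (+65 from intervention) = -236
  E = 282 − 5·47 + 2·180 + 5·(-236) = -773
ΔE = -773 − (-994) = 221; ΔR = -236 − (-301) = 65
Score = 3·221 + (-5)·65 = 338

338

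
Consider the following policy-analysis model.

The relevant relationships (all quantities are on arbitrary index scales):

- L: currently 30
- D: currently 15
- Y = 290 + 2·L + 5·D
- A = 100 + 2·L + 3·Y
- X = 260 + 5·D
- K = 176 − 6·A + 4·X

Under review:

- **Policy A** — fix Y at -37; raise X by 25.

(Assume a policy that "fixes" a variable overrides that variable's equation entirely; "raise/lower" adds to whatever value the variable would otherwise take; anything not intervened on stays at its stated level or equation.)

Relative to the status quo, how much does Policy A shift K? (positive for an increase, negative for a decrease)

8416

Baseline:
  L = 30
  D = 15
  Y = 290 + 2·30 + 5·15 = 425
  A = 100 + 2·30 + 3·425 = 1435
  X = 260 + 5·15 = 335
  K = 176 − 6·1435 + 4·335 = -7094
Policy A (Y := -37, X + 25):
  L = 30
  D = 15
  Y = -37
  A = 100 + 2·30 + 3·(-37) = 49
  X = 260 + 5·15 (+25 from intervention) = 360
  K = 176 − 6·49 + 4·360 = 1322
Change in K: 1322 − (-7094) = 8416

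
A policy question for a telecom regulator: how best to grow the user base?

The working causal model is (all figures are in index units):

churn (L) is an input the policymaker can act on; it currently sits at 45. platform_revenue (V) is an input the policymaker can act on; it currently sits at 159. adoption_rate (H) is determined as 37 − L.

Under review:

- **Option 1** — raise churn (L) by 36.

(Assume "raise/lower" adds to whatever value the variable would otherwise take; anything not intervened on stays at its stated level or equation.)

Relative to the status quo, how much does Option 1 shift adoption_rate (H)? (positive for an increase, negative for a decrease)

-36

Baseline:
  L = 45
  H = 37 − 45 = -8
Option 1 (L + 36):
  L = 45 + 36 = 81
  H = 37 − 81 = -44
Change in H: -44 − (-8) = -36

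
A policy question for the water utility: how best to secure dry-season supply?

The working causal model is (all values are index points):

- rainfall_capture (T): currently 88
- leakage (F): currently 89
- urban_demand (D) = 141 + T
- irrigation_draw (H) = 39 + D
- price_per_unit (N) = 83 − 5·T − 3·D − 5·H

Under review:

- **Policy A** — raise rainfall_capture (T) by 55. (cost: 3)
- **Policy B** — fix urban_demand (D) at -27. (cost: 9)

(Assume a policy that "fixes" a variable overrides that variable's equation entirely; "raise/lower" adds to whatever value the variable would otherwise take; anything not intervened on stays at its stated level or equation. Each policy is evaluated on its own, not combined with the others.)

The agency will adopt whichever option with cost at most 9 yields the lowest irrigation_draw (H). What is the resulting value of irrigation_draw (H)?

Policy A (T + 55):
  T = 88 + 55 = 143
  D = 141 + 143 = 284
  H = 39 + 284 = 323
Policy B (D := -27):
  T = 88
  D = -27
  H = 39 + (-27) = 12
Comparing — Policy A: H=323, Policy B: H=12. Lowest is 12 (Policy B).

12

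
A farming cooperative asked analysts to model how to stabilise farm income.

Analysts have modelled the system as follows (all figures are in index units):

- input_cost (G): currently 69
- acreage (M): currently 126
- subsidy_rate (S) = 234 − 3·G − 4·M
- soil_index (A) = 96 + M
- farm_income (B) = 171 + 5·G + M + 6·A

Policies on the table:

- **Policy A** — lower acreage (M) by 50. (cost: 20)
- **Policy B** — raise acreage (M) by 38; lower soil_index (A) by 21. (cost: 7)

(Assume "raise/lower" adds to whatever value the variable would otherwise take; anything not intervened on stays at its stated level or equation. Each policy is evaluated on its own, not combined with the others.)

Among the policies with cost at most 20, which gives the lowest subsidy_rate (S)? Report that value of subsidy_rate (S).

-629

Policy A (M − 50):
  G = 69
  M = 126 − 50 = 76
  S = 234 − 3·69 − 4·76 = -277
Policy B (M + 38, A − 21):
  G = 69
  M = 126 + 38 = 164
  S = 234 − 3·69 − 4·164 = -629
Comparing — Policy A: S=-277, Policy B: S=-629. Lowest is -629 (Policy B).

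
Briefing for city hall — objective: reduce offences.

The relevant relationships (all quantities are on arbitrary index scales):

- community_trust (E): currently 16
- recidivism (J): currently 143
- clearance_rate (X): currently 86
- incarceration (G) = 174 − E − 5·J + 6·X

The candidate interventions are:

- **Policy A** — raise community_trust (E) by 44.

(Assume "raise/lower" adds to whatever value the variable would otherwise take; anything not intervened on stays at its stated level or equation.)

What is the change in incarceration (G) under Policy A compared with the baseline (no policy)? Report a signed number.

Baseline:
  E = 16
  J = 143
  X = 86
  G = 174 − 16 − 5·143 + 6·86 = -41
Policy A (E + 44):
  E = 16 + 44 = 60
  J = 143
  X = 86
  G = 174 − 60 − 5·143 + 6·86 = -85
Change in G: -85 − (-41) = -44

-44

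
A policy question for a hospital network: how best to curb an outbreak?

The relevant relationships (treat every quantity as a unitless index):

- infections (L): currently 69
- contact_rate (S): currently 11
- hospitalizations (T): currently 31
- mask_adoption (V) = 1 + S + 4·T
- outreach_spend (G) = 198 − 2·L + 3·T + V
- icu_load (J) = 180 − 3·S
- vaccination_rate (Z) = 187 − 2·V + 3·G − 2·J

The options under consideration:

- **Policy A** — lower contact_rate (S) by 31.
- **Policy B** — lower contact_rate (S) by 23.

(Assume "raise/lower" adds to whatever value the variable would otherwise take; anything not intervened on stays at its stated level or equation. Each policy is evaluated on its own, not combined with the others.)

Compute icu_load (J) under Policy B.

216

Policy B (S − 23):
  S = 11 − 23 = -12
  J = 180 − 3·(-12) = 216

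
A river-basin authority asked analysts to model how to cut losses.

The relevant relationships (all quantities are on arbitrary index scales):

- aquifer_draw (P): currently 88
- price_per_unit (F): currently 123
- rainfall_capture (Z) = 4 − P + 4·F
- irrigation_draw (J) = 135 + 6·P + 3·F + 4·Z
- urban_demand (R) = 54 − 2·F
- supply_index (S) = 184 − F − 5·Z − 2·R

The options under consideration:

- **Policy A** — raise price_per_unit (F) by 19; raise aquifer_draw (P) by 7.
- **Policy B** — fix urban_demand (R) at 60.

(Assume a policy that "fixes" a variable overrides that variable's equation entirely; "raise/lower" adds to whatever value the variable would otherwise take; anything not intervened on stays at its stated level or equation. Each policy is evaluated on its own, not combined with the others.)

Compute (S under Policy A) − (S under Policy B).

Policy A (F + 19, P + 7):
  P = 88 + 7 = 95
  F = 123 + 19 = 142
  Z = 4 − 95 + 4·142 = 477
  R = 54 − 2·142 = -230
  S = 184 − 142 − 5·477 − 2·(-230) = -1883
Policy B (R := 60):
  P = 88
  F = 123
  Z = 4 − 88 + 4·123 = 408
  R = 60
  S = 184 − 123 − 5·408 − 2·60 = -2099
S: -1883 − (-2099) = 216

216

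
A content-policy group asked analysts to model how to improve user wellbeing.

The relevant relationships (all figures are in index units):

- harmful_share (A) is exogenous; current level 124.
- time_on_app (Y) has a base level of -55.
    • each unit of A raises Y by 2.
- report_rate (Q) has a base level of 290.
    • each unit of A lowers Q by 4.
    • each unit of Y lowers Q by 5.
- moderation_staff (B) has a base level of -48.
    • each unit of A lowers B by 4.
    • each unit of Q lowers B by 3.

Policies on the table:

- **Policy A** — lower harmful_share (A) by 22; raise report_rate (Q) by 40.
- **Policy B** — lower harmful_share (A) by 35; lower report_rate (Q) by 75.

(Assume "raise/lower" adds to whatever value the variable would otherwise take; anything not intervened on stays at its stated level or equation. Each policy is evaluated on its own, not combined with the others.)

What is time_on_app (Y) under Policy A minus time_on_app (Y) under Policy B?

Policy A (A − 22, Q + 40):
  A = 124 − 22 = 102
  Y = -55 + 2·102 = 149
Policy B (A − 35, Q − 75):
  A = 124 − 35 = 89
  Y = -55 + 2·89 = 123
Y: 149 − 123 = 26

26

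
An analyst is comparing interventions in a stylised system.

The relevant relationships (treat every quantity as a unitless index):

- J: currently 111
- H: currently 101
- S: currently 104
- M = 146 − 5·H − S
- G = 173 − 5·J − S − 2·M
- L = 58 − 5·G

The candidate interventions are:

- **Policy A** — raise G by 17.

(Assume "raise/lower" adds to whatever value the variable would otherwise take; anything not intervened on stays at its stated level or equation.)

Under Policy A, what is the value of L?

Policy A (G + 17):
  J = 111
  H = 101
  S = 104
  M = 146 − 5·101 − 104 = -463
  G = 173 − 5·111 − 104 − 2·(-463) (+17 from intervention) = 457
  L = 58 − 5·457 = -2227

-2227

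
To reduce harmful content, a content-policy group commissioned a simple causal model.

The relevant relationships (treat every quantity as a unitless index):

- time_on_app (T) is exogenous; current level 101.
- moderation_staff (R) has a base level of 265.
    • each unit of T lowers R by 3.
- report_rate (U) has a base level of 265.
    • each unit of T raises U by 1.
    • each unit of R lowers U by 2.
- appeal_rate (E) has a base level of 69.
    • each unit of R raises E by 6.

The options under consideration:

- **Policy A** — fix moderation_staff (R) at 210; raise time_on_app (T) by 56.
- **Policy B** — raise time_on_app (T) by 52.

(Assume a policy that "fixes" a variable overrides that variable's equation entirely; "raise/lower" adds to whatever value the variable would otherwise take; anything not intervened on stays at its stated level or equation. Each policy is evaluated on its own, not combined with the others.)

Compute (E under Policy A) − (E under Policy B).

Policy A (R := 210, T + 56):
  T = 101 + 56 = 157
  R = 210
  E = 69 + 6·210 = 1329
Policy B (T + 52):
  T = 101 + 52 = 153
  R = 265 − 3·153 = -194
  E = 69 + 6·(-194) = -1095
E: 1329 − (-1095) = 2424

2424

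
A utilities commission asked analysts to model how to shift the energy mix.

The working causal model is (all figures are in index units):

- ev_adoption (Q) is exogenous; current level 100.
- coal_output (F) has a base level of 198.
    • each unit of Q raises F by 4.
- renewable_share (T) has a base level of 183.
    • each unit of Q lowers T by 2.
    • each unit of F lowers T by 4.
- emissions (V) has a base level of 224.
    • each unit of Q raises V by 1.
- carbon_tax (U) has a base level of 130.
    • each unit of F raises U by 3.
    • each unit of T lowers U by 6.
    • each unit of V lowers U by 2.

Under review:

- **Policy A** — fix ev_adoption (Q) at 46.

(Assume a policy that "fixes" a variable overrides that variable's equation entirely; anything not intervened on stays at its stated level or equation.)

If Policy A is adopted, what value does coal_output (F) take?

Policy A (Q := 46):
  Q = 46
  F = 198 + 4·46 = 382

382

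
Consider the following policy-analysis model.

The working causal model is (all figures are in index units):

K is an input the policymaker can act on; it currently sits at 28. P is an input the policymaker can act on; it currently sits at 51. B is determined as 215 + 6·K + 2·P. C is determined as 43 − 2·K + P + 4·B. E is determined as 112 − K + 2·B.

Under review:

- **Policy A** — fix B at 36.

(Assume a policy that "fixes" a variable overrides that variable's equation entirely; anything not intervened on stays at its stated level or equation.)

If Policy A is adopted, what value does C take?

182

Policy A (B := 36):
  K = 28
  P = 51
  B = 36
  C = 43 − 2·28 + 51 + 4·36 = 182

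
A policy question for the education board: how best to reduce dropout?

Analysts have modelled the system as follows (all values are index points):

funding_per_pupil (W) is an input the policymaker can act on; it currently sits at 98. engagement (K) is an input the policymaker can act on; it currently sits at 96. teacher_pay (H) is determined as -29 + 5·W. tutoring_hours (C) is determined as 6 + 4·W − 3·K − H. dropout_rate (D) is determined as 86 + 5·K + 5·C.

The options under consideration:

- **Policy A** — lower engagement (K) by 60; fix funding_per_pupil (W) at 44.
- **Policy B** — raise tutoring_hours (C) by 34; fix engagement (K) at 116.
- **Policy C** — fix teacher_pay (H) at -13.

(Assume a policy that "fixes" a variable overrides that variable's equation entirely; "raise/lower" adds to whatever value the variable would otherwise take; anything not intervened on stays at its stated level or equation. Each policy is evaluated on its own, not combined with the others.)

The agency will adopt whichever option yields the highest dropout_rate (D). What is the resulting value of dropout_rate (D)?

Policy A (K − 60, W := 44):
  W = 44
  K = 96 − 60 = 36
  H = -29 + 5·44 = 191
  C = 6 + 4·44 − 3·36 − 191 = -117
  D = 86 + 5·36 + 5·(-117) = -319
Policy B (C + 34, K := 116):
  W = 98
  K = 116
  H = -29 + 5·98 = 461
  C = 6 + 4·98 − 3·116 − 461 (+34 from intervention) = -377
  D = 86 + 5·116 + 5·(-377) = -1219
Policy C (H := -13):
  W = 98
  K = 96
  H = -13
  C = 6 + 4·98 − 3·96 − (-13) = 123
  D = 86 + 5·96 + 5·123 = 1181
Comparing — Policy A: D=-319, Policy B: D=-1219, Policy C: D=1181. Highest is 1181 (Policy C).

1181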